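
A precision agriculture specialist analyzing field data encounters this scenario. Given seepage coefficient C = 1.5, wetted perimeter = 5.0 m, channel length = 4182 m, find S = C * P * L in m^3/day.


S = C * P * L
  = 1.5 * 5.0 * 4182
  = 31365 m^3/day


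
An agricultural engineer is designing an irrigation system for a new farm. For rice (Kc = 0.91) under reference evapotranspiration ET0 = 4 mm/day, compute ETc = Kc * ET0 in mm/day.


ETc = Kc * ET0
    = 0.91 * 4
    = 3.64 mm/day


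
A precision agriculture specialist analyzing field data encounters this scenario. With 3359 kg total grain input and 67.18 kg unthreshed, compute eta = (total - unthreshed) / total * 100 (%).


eta = (total - unthreshed) / total * 100
    = (3359 - 67.18) / 3359 * 100
    = 3291.82 / 3359 * 100
    = 98%


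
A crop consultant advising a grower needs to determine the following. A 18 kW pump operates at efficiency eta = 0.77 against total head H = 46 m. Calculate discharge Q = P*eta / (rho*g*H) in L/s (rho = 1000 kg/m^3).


Q = (P * 1000 * eta) / (rho * g * H)
  = (18 * 1000 * 0.77) / (1000 * 9.81 * 46)
  = 13860 / 451260
  = 0.03071 m^3/s = 30.71 L/s


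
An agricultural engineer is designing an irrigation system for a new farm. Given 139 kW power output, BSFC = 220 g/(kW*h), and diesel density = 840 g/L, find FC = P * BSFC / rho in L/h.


FC = P * BSFC / rho_fuel
   = 139 * 220 / 840
   = 30580 / 840
   = 36.40 L/h


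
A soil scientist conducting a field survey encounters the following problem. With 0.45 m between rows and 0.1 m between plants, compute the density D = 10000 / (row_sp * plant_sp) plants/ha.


D = 10000 / (row_sp * plant_sp)
  = 10000 / (0.45 * 0.1)
  = 10000 / 0.0450
  = 222222.22 plants/ha


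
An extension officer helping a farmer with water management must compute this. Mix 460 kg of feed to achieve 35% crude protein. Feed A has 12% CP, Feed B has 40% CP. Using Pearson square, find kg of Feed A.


parts_A = CP_b - target = 40 - 35 = 5
parts_B = target - CP_a = 35 - 12 = 23
total_parts = 5 + 23 = 28
Feed A = 460 * 5 / 28 = 82.14 kg
Feed B = 460 * 23 / 28 = 377.86 kg

82.14 kg


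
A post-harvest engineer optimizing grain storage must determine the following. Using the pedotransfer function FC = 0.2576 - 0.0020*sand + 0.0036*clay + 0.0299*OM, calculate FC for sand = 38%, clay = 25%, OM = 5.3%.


FC = 0.2576 - 0.0020*38 + 0.0036*25 + 0.0299*5.3
   = 0.2576 - 0.0760 + 0.0900 + 0.1585
   = 0.4301


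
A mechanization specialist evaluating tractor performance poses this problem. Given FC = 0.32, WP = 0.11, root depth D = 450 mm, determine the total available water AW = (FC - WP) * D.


AW = (FC - WP) * D
   = (0.32 - 0.11) * 450
   = 0.21 * 450
   = 94.50 mm


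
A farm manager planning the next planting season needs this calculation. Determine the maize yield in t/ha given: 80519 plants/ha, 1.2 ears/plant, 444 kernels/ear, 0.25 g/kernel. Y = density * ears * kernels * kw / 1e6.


Y = density * ears * kernels * kw
  = 80519 * 1.2 * 444 * 0.25 g/ha
  = 10725130.80 g/ha
  = 10725.13 kg/ha = 10.73 t/ha


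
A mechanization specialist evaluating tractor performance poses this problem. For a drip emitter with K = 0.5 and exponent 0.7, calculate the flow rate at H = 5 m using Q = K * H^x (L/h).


Q = K * H^x
  = 0.5 * 5^0.7
  = 0.5 * 3.0852
  = 1.54 L/h


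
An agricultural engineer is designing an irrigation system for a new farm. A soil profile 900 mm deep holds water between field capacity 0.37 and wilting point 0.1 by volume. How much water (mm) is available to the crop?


AW = (FC - WP) * D
   = (0.37 - 0.1) * 900
   = 0.27 * 900
   = 243 mm


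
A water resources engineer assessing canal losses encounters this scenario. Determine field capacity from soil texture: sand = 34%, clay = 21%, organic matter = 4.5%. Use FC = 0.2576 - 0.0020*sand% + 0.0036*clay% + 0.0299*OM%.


FC = 0.2576 - 0.0020*34 + 0.0036*21 + 0.0299*4.5
   = 0.2576 - 0.0680 + 0.0756 + 0.1346
   = 0.3998


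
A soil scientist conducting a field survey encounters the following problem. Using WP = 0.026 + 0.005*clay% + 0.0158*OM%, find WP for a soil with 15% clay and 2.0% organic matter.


WP = 0.026 + 0.005*15 + 0.0158*2.0
   = 0.026 + 0.0750 + 0.0316
   = 0.1326


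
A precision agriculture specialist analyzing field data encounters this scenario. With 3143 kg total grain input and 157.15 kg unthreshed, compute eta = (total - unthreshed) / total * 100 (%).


eta = (total - unthreshed) / total * 100
    = (3143 - 157.15) / 3143 * 100
    = 2985.85 / 3143 * 100
    = 95%


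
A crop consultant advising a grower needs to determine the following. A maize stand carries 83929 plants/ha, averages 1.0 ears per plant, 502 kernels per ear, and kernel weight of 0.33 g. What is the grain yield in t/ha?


Y = density * ears * kernels * kw
  = 83929 * 1.0 * 502 * 0.33 g/ha
  = 13903678.14 g/ha
  = 13903.68 kg/ha = 13.90 t/ha


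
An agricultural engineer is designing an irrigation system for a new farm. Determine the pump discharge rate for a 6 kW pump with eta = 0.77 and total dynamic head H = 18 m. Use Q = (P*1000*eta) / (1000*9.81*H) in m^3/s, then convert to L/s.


Q = (P * 1000 * eta) / (rho * g * H)
  = (6 * 1000 * 0.77) / (1000 * 9.81 * 18)
  = 4620 / 176580
  = 0.02616 m^3/s = 26.16 L/s


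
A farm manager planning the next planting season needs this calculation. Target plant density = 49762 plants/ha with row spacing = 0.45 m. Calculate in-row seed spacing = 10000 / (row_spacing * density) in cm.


spacing = 10000 / (row_sp * density)
        = 10000 / (0.45 * 49762)
        = 10000 / 22392.90
        = 0.44657 m = 44.66 cm


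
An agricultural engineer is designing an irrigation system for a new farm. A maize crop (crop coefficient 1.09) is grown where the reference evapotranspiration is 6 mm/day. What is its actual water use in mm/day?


ETc = Kc * ET0
    = 1.09 * 6
    = 6.54 mm/day


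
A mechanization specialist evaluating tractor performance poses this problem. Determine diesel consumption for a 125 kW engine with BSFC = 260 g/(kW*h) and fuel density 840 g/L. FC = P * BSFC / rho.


FC = P * BSFC / rho_fuel
   = 125 * 260 / 840
   = 32500 / 840
   = 38.69 L/h


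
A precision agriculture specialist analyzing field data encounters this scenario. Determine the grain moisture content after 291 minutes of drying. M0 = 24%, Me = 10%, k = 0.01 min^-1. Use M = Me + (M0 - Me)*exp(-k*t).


M = Me + (M0 - Me) * e^(-k*t)
  = 10 + (24 - 10) * e^(-0.01*291)
  = 10 + 14 * e^(-2.910)
  = 10 + 14 * 0.05448
  = 10 + 0.7627
  = 10.76%


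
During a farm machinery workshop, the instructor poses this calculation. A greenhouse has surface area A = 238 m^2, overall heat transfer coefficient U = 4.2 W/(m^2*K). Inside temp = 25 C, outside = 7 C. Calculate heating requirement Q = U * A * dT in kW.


dT = 25 - (7) = 18 K
Q = U * A * dT
  = 4.2 * 238 * 18
  = 17992.80 W = 17.99 kW


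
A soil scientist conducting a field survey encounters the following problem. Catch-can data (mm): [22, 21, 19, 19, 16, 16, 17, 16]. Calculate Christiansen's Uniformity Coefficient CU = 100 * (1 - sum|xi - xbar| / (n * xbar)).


xbar = 146 / 8 = 18.250
sum|xi - xbar| = 16
CU = 100 * (1 - 16 / (8 * 18.250))
   = 100 * (1 - 0.1096)
   = 89.04%


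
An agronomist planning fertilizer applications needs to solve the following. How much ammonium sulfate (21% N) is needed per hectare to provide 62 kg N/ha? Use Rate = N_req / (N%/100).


Rate = N_required / (N_content / 100)
     = 62 / (21 / 100)
     = 62 / 0.21
     = 295.24 kg/ha


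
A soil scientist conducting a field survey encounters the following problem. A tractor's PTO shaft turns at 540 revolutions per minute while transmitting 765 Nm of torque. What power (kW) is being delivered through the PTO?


P = 2*pi*n*T / 60000
  = 2*pi * 540 * 765 / 60000
  = 2595583.85 / 60000
  = 43.26 kW


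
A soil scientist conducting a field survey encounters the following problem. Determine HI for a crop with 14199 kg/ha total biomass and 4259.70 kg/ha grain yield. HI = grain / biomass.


HI = grain_yield / biomass
   = 4259.70 / 14199
   = 0.30


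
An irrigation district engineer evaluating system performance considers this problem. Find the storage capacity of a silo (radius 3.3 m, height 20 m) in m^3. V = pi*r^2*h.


V = pi * r^2 * h
  = pi * 3.3^2 * 20
  = pi * 10.89 * 20
  = 684.24 m^3


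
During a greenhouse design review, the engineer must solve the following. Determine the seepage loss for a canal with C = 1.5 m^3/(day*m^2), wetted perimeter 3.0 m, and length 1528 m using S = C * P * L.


S = C * P * L
  = 1.5 * 3.0 * 1528
  = 6876 m^3/day


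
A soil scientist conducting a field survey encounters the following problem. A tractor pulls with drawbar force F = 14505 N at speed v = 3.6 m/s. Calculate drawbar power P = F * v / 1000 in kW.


P = F * v / 1000
  = 14505 * 3.6 / 1000
  = 52218 / 1000
  = 52.22 kW


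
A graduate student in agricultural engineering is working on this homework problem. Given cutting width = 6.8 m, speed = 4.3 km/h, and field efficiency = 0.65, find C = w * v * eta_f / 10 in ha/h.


C = w * v * eta_f / 10
  = 6.8 * 4.3 * 0.65 / 10
  = 19.01 / 10
  = 1.90 ha/h


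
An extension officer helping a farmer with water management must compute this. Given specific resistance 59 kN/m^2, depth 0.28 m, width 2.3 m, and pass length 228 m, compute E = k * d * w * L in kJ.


E = k * d * w * L
  = 59 * 0.28 * 2.3 * 228
  = 8663.09 kJ


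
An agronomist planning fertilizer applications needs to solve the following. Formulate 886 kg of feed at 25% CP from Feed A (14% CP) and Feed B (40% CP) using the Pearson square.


parts_A = CP_b - target = 40 - 25 = 15
parts_B = target - CP_a = 25 - 14 = 11
total_parts = 15 + 11 = 26
Feed A = 886 * 15 / 26 = 511.15 kg
Feed B = 886 * 11 / 26 = 374.85 kg

511.15 kg


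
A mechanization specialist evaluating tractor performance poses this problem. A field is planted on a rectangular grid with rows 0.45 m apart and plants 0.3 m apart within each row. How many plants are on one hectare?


D = 10000 / (row_sp * plant_sp)
  = 10000 / (0.45 * 0.3)
  = 10000 / 0.1350
  = 74074.07 plants/ha


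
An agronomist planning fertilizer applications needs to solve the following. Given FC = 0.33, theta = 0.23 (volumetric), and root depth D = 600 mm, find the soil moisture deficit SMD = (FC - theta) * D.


SMD = (FC - theta) * D
    = (0.33 - 0.23) * 600
    = 0.100 * 600
    = 60 mm


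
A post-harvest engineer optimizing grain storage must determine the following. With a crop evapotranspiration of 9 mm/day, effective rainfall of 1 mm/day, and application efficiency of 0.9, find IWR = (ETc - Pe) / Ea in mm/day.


IWR = (ETc - Pe) / Ea
    = (9 - 1) / 0.9
    = 8 / 0.9
    = 8.89 mm/day


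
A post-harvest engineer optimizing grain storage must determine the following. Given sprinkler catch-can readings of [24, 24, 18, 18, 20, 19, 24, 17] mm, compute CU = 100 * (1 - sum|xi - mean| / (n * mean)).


xbar = 164 / 8 = 20.500
sum|xi - xbar| = 21
CU = 100 * (1 - 21 / (8 * 20.500))
   = 100 * (1 - 0.1280)
   = 87.20%


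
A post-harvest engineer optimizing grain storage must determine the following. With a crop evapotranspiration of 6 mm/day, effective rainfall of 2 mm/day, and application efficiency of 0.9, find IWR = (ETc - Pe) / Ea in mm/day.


IWR = (ETc - Pe) / Ea
    = (6 - 2) / 0.9
    = 4 / 0.9
    = 4.44 mm/day


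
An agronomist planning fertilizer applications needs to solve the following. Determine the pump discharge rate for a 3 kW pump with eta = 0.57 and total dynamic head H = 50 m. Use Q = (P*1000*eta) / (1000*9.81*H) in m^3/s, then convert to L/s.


Q = (P * 1000 * eta) / (rho * g * H)
  = (3 * 1000 * 0.57) / (1000 * 9.81 * 50)
  = 1710 / 490500
  = 0.00349 m^3/s = 3.49 L/s


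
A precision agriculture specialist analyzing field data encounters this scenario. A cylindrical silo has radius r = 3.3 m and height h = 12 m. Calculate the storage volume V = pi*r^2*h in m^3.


V = pi * r^2 * h
  = pi * 3.3^2 * 12
  = pi * 10.89 * 12
  = 410.54 m^3


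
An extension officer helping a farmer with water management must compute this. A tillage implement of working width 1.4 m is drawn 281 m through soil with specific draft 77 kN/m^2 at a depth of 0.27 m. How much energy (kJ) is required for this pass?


E = k * d * w * L
  = 77 * 0.27 * 1.4 * 281
  = 8178.79 kJ


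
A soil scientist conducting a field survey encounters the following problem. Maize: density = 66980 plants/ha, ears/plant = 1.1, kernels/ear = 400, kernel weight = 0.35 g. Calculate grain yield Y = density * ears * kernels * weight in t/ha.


Y = density * ears * kernels * kw
  = 66980 * 1.1 * 400 * 0.35 g/ha
  = 10314920 g/ha
  = 10314.92 kg/ha = 10.31 t/ha


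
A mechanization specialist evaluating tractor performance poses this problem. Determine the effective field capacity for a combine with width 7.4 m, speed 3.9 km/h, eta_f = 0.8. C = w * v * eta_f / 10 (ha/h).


C = w * v * eta_f / 10
  = 7.4 * 3.9 * 0.8 / 10
  = 23.09 / 10
  = 2.31 ha/h


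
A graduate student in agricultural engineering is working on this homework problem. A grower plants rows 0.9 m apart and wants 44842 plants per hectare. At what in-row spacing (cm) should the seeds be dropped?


spacing = 10000 / (row_sp * density)
        = 10000 / (0.9 * 44842)
        = 10000 / 40357.80
        = 0.24778 m = 24.78 cm


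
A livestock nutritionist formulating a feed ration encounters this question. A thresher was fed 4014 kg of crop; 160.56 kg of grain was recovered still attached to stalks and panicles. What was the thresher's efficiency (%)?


eta = (total - unthreshed) / total * 100
    = (4014 - 160.56) / 4014 * 100
    = 3853.44 / 4014 * 100
    = 96%


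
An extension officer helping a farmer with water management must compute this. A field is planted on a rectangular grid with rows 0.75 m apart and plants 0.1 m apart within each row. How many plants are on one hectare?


D = 10000 / (row_sp * plant_sp)
  = 10000 / (0.75 * 0.1)
  = 10000 / 0.0750
  = 133333.33 plants/ha


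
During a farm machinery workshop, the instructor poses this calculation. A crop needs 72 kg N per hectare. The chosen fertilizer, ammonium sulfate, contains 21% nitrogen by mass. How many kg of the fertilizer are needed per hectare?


Rate = N_required / (N_content / 100)
     = 72 / (21 / 100)
     = 72 / 0.21
     = 342.86 kg/ha


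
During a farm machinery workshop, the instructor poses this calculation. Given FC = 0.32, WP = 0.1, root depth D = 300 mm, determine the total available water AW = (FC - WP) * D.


AW = (FC - WP) * D
   = (0.32 - 0.1) * 300
   = 0.22 * 300
   = 66 mm


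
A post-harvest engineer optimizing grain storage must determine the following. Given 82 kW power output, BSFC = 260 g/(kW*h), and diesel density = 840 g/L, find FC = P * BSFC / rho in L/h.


FC = P * BSFC / rho_fuel
   = 82 * 260 / 840
   = 21320 / 840
   = 25.38 L/h


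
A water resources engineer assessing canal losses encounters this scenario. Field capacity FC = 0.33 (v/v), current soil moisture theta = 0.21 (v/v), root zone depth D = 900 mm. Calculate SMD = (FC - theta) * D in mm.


SMD = (FC - theta) * D
    = (0.33 - 0.21) * 900
    = 0.120 * 900
    = 108 mm


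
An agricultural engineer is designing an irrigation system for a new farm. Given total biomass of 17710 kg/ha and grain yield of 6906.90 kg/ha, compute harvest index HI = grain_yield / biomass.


HI = grain_yield / biomass
   = 6906.90 / 17710
   = 0.39


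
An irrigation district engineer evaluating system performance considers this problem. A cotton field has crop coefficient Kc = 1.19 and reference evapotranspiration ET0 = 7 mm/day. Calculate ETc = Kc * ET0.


ETc = Kc * ET0
    = 1.19 * 7
    = 8.33 mm/day


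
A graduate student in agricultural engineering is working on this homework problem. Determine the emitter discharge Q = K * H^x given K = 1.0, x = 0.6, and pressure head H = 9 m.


Q = K * H^x
  = 1.0 * 9^0.6
  = 1.0 * 3.7372
  = 3.74 L/h


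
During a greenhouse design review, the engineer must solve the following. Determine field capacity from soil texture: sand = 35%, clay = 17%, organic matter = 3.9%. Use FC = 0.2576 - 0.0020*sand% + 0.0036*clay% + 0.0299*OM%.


FC = 0.2576 - 0.0020*35 + 0.0036*17 + 0.0299*3.9
   = 0.2576 - 0.0700 + 0.0612 + 0.1166
   = 0.3654


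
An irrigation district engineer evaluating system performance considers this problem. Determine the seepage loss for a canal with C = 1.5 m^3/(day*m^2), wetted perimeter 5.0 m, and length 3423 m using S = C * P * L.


S = C * P * L
  = 1.5 * 5.0 * 3423
  = 25672.50 m^3/day


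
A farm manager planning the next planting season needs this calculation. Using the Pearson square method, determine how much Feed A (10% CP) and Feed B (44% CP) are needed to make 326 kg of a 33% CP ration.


parts_A = CP_b - target = 44 - 33 = 11
parts_B = target - CP_a = 33 - 10 = 23
total_parts = 11 + 23 = 34
Feed A = 326 * 11 / 34 = 105.47 kg
Feed B = 326 * 23 / 34 = 220.53 kg

105.47 kg


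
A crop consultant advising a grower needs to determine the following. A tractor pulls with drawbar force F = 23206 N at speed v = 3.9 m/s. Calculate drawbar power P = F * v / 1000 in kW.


P = F * v / 1000
  = 23206 * 3.9 / 1000
  = 90503.40 / 1000
  = 90.50 kW


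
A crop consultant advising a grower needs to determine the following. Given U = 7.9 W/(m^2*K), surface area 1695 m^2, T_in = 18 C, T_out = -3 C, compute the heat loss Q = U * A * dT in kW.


dT = 18 - (-3) = 21 K
Q = U * A * dT
  = 7.9 * 1695 * 21
  = 281200.50 W = 281.20 kW


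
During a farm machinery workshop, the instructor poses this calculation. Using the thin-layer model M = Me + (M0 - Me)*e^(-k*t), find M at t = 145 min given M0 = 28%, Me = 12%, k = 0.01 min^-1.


M = Me + (M0 - Me) * e^(-k*t)
  = 12 + (28 - 12) * e^(-0.01*145)
  = 12 + 16 * e^(-1.450)
  = 12 + 16 * 0.23457
  = 12 + 3.7531
  = 15.75%


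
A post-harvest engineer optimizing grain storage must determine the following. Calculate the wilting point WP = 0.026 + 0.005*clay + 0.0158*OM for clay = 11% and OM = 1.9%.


WP = 0.026 + 0.005*11 + 0.0158*1.9
   = 0.026 + 0.0550 + 0.0300
   = 0.1110


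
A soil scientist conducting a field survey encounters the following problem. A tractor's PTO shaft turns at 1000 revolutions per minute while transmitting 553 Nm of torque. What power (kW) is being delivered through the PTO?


P = 2*pi*n*T / 60000
  = 2*pi * 1000 * 553 / 60000
  = 3474601.47 / 60000
  = 57.91 kW


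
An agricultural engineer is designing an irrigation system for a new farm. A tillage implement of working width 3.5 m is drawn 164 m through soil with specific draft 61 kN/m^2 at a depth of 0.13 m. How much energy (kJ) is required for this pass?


E = k * d * w * L
  = 61 * 0.13 * 3.5 * 164
  = 4551.82 kJ


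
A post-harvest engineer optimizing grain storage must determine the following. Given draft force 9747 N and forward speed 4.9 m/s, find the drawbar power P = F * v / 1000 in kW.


P = F * v / 1000
  = 9747 * 4.9 / 1000
  = 47760.30 / 1000
  = 47.76 kW


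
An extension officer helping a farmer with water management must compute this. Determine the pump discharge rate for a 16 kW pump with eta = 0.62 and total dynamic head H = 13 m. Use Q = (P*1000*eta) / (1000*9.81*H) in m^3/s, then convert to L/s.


Q = (P * 1000 * eta) / (rho * g * H)
  = (16 * 1000 * 0.62) / (1000 * 9.81 * 13)
  = 9920 / 127530
  = 0.07779 m^3/s = 77.79 L/s


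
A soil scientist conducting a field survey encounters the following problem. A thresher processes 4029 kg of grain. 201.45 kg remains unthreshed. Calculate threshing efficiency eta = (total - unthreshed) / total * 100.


eta = (total - unthreshed) / total * 100
    = (4029 - 201.45) / 4029 * 100
    = 3827.55 / 4029 * 100
    = 95%


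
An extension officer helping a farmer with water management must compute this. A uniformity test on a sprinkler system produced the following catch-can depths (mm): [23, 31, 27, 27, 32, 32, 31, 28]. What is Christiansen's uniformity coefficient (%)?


xbar = 231 / 8 = 28.875
sum|xi - xbar| = 21
CU = 100 * (1 - 21 / (8 * 28.875))
   = 100 * (1 - 0.0909)
   = 90.91%


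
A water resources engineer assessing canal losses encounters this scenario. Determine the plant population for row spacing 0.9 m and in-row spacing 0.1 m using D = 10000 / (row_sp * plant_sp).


D = 10000 / (row_sp * plant_sp)
  = 10000 / (0.9 * 0.1)
  = 10000 / 0.0900
  = 111111.11 plants/ha


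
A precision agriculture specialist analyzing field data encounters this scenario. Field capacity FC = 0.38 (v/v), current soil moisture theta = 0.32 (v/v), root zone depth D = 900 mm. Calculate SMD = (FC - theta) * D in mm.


SMD = (FC - theta) * D
    = (0.38 - 0.32) * 900
    = 0.060 * 900
    = 54 mm


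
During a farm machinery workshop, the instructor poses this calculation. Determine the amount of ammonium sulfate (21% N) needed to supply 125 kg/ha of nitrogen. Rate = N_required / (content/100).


Rate = N_required / (N_content / 100)
     = 125 / (21 / 100)
     = 125 / 0.21
     = 595.24 kg/ha


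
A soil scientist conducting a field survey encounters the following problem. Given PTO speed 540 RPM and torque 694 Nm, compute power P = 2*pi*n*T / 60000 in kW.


P = 2*pi*n*T / 60000
  = 2*pi * 540 * 694 / 60000
  = 2354686.53 / 60000
  = 39.24 kW


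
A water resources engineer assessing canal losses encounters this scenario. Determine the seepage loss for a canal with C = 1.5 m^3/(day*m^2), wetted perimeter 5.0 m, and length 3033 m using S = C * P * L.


S = C * P * L
  = 1.5 * 5.0 * 3033
  = 22747.50 m^3/day


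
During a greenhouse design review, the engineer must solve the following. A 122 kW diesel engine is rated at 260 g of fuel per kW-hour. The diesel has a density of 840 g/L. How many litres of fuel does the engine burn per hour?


FC = P * BSFC / rho_fuel
   = 122 * 260 / 840
   = 31720 / 840
   = 37.76 L/h


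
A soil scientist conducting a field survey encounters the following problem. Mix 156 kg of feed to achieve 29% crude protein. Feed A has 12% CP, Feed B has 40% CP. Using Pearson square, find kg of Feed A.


parts_A = CP_b - target = 40 - 29 = 11
parts_B = target - CP_a = 29 - 12 = 17
total_parts = 11 + 17 = 28
Feed A = 156 * 11 / 28 = 61.29 kg
Feed B = 156 * 17 / 28 = 94.71 kg

61.29 kg


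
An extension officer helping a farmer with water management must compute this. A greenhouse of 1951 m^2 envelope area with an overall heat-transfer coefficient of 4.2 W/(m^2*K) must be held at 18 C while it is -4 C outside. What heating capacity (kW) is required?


dT = 18 - (-4) = 22 K
Q = U * A * dT
  = 4.2 * 1951 * 22
  = 180272.40 W = 180.27 kW


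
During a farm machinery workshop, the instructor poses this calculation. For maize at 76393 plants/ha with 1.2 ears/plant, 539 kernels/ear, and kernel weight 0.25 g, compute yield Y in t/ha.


Y = density * ears * kernels * kw
  = 76393 * 1.2 * 539 * 0.25 g/ha
  = 12352748.10 g/ha
  = 12352.75 kg/ha = 12.35 t/ha


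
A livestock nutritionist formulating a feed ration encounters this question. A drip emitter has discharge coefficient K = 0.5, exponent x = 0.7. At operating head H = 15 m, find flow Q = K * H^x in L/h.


Q = K * H^x
  = 0.5 * 15^0.7
  = 0.5 * 6.6568
  = 3.33 L/h


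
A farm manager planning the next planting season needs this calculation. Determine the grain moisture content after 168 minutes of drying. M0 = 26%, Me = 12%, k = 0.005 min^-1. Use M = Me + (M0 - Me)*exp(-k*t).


M = Me + (M0 - Me) * e^(-k*t)
  = 12 + (26 - 12) * e^(-0.005*168)
  = 12 + 14 * e^(-0.840)
  = 12 + 14 * 0.43171
  = 12 + 6.0439
  = 18.04%


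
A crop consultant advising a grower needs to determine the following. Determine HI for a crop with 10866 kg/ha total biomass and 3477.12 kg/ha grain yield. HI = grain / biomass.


HI = grain_yield / biomass
   = 3477.12 / 10866
   = 0.32


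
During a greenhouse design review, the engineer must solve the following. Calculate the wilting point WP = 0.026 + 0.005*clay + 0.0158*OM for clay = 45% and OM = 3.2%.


WP = 0.026 + 0.005*45 + 0.0158*3.2
   = 0.026 + 0.2250 + 0.0506
   = 0.3016


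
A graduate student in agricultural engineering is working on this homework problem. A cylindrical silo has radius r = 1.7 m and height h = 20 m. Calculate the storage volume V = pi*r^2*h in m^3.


V = pi * r^2 * h
  = pi * 1.7^2 * 20
  = pi * 2.89 * 20
  = 181.58 m^3


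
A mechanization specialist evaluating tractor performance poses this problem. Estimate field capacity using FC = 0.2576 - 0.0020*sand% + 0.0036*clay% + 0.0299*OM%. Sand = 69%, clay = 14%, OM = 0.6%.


FC = 0.2576 - 0.0020*69 + 0.0036*14 + 0.0299*0.6
   = 0.2576 - 0.1380 + 0.0504 + 0.0179
   = 0.1879


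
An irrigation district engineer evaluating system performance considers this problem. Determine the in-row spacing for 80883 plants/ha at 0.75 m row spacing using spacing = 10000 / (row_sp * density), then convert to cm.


spacing = 10000 / (row_sp * density)
        = 10000 / (0.75 * 80883)
        = 10000 / 60662.25
        = 0.16485 m = 16.48 cm


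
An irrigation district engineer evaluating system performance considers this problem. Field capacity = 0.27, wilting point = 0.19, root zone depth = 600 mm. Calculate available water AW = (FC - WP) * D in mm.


AW = (FC - WP) * D
   = (0.27 - 0.19) * 600
   = 0.08 * 600
   = 48 mm


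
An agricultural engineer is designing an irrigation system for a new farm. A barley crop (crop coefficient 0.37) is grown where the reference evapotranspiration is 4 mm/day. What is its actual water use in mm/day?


ETc = Kc * ET0
    = 0.37 * 4
    = 1.48 mm/day


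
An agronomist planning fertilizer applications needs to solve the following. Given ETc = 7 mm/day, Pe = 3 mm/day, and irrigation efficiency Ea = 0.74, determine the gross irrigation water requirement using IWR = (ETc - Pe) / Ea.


IWR = (ETc - Pe) / Ea
    = (7 - 3) / 0.74
    = 4 / 0.74
    = 5.41 mm/day


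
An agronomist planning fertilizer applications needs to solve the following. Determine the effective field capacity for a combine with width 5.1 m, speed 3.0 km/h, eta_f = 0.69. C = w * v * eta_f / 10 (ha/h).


C = w * v * eta_f / 10
  = 5.1 * 3.0 * 0.69 / 10
  = 10.56 / 10
  = 1.06 ha/h


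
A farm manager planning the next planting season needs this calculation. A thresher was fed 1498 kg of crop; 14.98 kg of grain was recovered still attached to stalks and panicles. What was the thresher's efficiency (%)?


eta = (total - unthreshed) / total * 100
    = (1498 - 14.98) / 1498 * 100
    = 1483.02 / 1498 * 100
    = 99%


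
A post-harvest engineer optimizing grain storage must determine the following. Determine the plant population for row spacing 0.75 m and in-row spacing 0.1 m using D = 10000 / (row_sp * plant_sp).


D = 10000 / (row_sp * plant_sp)
  = 10000 / (0.75 * 0.1)
  = 10000 / 0.0750
  = 133333.33 plants/ha


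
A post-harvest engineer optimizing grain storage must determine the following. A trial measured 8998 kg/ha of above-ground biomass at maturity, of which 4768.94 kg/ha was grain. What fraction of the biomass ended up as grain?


HI = grain_yield / biomass
   = 4768.94 / 8998
   = 0.53


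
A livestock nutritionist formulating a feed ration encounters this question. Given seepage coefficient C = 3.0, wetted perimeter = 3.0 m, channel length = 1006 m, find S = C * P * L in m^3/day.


S = C * P * L
  = 3.0 * 3.0 * 1006
  = 9054 m^3/day


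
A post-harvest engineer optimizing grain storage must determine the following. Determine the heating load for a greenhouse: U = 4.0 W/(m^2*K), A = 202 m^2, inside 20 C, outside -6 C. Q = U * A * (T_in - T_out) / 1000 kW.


dT = 20 - (-6) = 26 K
Q = U * A * dT
  = 4.0 * 202 * 26
  = 21008 W = 21.01 kW


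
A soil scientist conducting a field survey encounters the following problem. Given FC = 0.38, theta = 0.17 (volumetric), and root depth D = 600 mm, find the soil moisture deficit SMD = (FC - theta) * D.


SMD = (FC - theta) * D
    = (0.38 - 0.17) * 600
    = 0.210 * 600
    = 126 mm


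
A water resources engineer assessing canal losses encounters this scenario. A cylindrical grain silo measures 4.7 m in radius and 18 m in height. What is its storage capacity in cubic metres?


V = pi * r^2 * h
  = pi * 4.7^2 * 18
  = pi * 22.09 * 18
  = 1249.16 m^3


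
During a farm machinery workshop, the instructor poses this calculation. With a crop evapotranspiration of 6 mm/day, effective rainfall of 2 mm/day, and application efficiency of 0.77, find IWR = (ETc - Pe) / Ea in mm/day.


IWR = (ETc - Pe) / Ea
    = (6 - 2) / 0.77
    = 4 / 0.77
    = 5.19 mm/day


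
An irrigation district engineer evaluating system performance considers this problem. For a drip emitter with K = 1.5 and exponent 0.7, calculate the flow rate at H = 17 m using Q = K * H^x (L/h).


Q = K * H^x
  = 1.5 * 17^0.7
  = 1.5 * 7.2663
  = 10.90 L/h


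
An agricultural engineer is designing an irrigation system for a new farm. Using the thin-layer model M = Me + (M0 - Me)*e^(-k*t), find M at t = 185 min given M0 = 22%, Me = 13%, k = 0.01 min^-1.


M = Me + (M0 - Me) * e^(-k*t)
  = 13 + (22 - 13) * e^(-0.01*185)
  = 13 + 9 * e^(-1.850)
  = 13 + 9 * 0.15724
  = 13 + 1.4151
  = 14.42%


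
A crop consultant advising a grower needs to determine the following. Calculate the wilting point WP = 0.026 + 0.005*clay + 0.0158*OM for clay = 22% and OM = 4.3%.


WP = 0.026 + 0.005*22 + 0.0158*4.3
   = 0.026 + 0.1100 + 0.0679
   = 0.2039


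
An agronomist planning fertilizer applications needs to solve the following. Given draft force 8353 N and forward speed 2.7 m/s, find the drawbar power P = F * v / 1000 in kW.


P = F * v / 1000
  = 8353 * 2.7 / 1000
  = 22553.10 / 1000
  = 22.55 kW


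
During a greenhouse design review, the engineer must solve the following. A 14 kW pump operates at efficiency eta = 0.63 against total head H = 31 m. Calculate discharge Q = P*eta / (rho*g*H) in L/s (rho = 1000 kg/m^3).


Q = (P * 1000 * eta) / (rho * g * H)
  = (14 * 1000 * 0.63) / (1000 * 9.81 * 31)
  = 8820 / 304110
  = 0.02900 m^3/s = 29.00 L/s


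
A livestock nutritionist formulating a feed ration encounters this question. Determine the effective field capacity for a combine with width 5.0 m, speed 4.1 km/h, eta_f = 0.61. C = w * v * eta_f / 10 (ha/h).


C = w * v * eta_f / 10
  = 5.0 * 4.1 * 0.61 / 10
  = 12.51 / 10
  = 1.25 ha/h


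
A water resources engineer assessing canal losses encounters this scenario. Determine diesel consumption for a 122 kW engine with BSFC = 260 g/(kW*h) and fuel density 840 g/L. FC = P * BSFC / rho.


FC = P * BSFC / rho_fuel
   = 122 * 260 / 840
   = 31720 / 840
   = 37.76 L/h


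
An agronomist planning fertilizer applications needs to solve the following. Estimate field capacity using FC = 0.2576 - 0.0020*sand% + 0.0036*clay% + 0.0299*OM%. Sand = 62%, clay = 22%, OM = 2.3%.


FC = 0.2576 - 0.0020*62 + 0.0036*22 + 0.0299*2.3
   = 0.2576 - 0.1240 + 0.0792 + 0.0688
   = 0.2816


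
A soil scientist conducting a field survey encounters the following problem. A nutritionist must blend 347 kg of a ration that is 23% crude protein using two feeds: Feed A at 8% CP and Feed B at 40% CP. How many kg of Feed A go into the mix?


parts_A = CP_b - target = 40 - 23 = 17
parts_B = target - CP_a = 23 - 8 = 15
total_parts = 17 + 15 = 32
Feed A = 347 * 17 / 32 = 184.34 kg
Feed B = 347 * 15 / 32 = 162.66 kg

184.34 kg


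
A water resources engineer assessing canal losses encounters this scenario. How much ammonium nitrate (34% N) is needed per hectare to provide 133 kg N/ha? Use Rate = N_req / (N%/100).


Rate = N_required / (N_content / 100)
     = 133 / (34 / 100)
     = 133 / 0.34
     = 391.18 kg/ha


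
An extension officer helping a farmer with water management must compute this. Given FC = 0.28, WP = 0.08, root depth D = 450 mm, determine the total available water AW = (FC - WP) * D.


AW = (FC - WP) * D
   = (0.28 - 0.08) * 450
   = 0.20 * 450
   = 90 mm


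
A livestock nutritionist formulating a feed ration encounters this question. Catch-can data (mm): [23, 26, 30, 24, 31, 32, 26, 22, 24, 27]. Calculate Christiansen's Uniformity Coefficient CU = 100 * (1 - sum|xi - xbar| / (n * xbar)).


xbar = 265 / 10 = 26.500
sum|xi - xbar| = 28
CU = 100 * (1 - 28 / (10 * 26.500))
   = 100 * (1 - 0.1057)
   = 89.43%


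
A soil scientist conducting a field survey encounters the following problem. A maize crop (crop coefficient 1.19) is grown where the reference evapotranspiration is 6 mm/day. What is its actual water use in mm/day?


ETc = Kc * ET0
    = 1.19 * 6
    = 7.14 mm/day


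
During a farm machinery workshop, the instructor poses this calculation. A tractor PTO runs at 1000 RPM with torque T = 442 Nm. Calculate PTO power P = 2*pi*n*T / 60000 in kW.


P = 2*pi*n*T / 60000
  = 2*pi * 1000 * 442 / 60000
  = 2777167.91 / 60000
  = 46.29 kW


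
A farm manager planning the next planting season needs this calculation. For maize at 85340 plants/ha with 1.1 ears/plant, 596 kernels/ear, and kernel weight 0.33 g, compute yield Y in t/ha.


Y = density * ears * kernels * kw
  = 85340 * 1.1 * 596 * 0.33 g/ha
  = 18463138.32 g/ha
  = 18463.14 kg/ha = 18.46 t/ha


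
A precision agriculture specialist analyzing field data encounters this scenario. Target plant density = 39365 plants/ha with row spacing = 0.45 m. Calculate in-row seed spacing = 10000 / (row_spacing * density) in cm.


spacing = 10000 / (row_sp * density)
        = 10000 / (0.45 * 39365)
        = 10000 / 17714.25
        = 0.56452 m = 56.45 cm


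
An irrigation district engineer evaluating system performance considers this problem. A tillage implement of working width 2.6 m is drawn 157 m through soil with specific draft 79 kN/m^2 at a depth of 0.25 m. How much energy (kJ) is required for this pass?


E = k * d * w * L
  = 79 * 0.25 * 2.6 * 157
  = 8061.95 kJ


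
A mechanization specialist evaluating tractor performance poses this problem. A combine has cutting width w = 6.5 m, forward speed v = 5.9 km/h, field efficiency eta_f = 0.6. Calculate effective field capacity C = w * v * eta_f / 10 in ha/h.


C = w * v * eta_f / 10
  = 6.5 * 5.9 * 0.6 / 10
  = 23.01 / 10
  = 2.30 ha/h


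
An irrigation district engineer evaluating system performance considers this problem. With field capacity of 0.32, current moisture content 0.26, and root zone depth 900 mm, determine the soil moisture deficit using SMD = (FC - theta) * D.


SMD = (FC - theta) * D
    = (0.32 - 0.26) * 900
    = 0.060 * 900
    = 54 mm


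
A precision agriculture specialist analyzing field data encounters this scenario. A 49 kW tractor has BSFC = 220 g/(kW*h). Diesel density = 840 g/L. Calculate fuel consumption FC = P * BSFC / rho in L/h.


FC = P * BSFC / rho_fuel
   = 49 * 220 / 840
   = 10780 / 840
   = 12.83 L/h


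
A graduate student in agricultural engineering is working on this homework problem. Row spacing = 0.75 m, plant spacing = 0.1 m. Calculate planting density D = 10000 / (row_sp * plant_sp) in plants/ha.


D = 10000 / (row_sp * plant_sp)
  = 10000 / (0.75 * 0.1)
  = 10000 / 0.0750
  = 133333.33 plants/ha


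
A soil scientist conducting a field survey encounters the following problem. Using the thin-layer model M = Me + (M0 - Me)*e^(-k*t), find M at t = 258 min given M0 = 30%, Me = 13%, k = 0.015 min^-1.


M = Me + (M0 - Me) * e^(-k*t)
  = 13 + (30 - 13) * e^(-0.015*258)
  = 13 + 17 * e^(-3.870)
  = 13 + 17 * 0.02086
  = 13 + 0.3546
  = 13.35%


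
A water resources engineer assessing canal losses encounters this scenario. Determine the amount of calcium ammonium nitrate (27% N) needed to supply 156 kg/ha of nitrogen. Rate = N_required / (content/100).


Rate = N_required / (N_content / 100)
     = 156 / (27 / 100)
     = 156 / 0.27
     = 577.78 kg/ha


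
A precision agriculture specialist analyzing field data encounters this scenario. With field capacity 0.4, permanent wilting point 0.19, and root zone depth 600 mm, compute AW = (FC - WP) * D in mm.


AW = (FC - WP) * D
   = (0.4 - 0.19) * 600
   = 0.21 * 600
   = 126 mm


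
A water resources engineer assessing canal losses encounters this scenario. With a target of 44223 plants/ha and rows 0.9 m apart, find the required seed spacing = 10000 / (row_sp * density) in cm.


spacing = 10000 / (row_sp * density)
        = 10000 / (0.9 * 44223)
        = 10000 / 39800.70
        = 0.25125 m = 25.13 cm


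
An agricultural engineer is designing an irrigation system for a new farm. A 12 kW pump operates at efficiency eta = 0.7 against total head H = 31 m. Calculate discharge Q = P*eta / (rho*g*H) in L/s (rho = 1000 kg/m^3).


Q = (P * 1000 * eta) / (rho * g * H)
  = (12 * 1000 * 0.7) / (1000 * 9.81 * 31)
  = 8400 / 304110
  = 0.02762 m^3/s = 27.62 L/s


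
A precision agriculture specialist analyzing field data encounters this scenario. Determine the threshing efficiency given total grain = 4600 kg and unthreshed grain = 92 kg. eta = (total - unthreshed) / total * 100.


eta = (total - unthreshed) / total * 100
    = (4600 - 92) / 4600 * 100
    = 4508 / 4600 * 100
    = 98%


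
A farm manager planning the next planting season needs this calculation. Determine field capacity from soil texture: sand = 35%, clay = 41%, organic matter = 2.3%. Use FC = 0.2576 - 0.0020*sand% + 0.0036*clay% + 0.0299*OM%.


FC = 0.2576 - 0.0020*35 + 0.0036*41 + 0.0299*2.3
   = 0.2576 - 0.0700 + 0.1476 + 0.0688
   = 0.4040


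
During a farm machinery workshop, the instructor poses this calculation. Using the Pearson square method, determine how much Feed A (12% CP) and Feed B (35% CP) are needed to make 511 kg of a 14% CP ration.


parts_A = CP_b - target = 35 - 14 = 21
parts_B = target - CP_a = 14 - 12 = 2
total_parts = 21 + 2 = 23
Feed A = 511 * 21 / 23 = 466.57 kg
Feed B = 511 * 2 / 23 = 44.43 kg

466.57 kg


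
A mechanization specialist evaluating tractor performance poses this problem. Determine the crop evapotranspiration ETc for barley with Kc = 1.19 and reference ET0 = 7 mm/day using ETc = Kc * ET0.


ETc = Kc * ET0
    = 1.19 * 7
    = 8.33 mm/day


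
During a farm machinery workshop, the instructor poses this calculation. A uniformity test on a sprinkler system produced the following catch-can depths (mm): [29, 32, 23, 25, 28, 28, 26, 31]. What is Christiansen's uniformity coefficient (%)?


xbar = 222 / 8 = 27.750
sum|xi - xbar| = 18.500
CU = 100 * (1 - 18.500 / (8 * 27.750))
   = 100 * (1 - 0.0833)
   = 91.67%


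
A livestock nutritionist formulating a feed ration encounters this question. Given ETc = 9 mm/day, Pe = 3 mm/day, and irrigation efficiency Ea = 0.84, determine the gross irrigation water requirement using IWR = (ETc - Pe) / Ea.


IWR = (ETc - Pe) / Ea
    = (9 - 3) / 0.84
    = 6 / 0.84
    = 7.14 mm/day


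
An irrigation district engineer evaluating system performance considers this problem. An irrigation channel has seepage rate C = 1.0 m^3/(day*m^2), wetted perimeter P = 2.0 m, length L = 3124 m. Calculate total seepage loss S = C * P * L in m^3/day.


S = C * P * L
  = 1.0 * 2.0 * 3124
  = 6248 m^3/day


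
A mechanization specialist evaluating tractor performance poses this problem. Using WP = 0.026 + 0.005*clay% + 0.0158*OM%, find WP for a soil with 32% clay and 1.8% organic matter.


WP = 0.026 + 0.005*32 + 0.0158*1.8
   = 0.026 + 0.1600 + 0.0284
   = 0.2144


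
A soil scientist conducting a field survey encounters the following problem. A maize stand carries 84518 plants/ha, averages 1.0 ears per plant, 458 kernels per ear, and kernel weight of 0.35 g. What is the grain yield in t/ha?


Y = density * ears * kernels * kw
  = 84518 * 1.0 * 458 * 0.35 g/ha
  = 13548235.40 g/ha
  = 13548.24 kg/ha = 13.55 t/ha
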